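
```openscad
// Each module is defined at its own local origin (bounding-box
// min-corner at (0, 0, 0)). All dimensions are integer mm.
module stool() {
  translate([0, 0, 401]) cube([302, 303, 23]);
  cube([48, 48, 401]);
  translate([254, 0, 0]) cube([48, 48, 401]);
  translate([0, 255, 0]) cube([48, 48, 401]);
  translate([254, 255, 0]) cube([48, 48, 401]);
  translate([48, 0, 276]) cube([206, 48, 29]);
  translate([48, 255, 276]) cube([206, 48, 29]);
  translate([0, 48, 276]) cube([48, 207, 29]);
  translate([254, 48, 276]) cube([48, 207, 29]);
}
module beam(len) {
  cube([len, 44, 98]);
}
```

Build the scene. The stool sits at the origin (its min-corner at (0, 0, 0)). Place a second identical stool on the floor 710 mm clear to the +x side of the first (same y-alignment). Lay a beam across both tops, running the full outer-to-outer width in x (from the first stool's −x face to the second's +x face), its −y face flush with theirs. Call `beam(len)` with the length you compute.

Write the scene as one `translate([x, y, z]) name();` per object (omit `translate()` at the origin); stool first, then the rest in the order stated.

stool();
translate([1012, 0, 0]) stool();
translate([0, 0, 424]) beam(1314);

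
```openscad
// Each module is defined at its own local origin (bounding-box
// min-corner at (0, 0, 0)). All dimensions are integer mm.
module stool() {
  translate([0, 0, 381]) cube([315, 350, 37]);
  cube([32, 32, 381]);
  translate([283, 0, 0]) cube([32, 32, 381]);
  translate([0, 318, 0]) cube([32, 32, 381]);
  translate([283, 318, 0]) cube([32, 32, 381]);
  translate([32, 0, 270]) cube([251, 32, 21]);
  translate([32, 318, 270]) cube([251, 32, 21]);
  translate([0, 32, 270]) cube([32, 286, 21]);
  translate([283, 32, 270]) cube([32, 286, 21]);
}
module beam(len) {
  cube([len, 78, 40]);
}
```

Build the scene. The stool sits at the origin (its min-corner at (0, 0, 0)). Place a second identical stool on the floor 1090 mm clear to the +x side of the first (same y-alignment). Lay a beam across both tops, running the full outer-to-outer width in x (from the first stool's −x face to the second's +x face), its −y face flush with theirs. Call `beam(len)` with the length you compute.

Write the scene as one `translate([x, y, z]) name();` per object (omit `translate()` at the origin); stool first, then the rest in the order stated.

stool();
translate([1405, 0, 0]) stool();
translate([0, 0, 418]) beam(1720);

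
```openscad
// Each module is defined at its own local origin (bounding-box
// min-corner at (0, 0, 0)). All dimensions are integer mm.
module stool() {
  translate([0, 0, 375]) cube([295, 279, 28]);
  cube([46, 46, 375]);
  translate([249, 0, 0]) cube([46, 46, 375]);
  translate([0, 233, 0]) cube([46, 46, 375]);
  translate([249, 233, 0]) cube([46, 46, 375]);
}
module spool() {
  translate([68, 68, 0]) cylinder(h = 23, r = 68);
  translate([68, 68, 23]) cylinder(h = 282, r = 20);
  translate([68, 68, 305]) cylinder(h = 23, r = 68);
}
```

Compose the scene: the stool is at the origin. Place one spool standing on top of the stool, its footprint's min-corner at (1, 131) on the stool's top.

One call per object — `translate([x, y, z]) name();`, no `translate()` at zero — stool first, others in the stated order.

stool();
translate([1, 131, 403]) spool();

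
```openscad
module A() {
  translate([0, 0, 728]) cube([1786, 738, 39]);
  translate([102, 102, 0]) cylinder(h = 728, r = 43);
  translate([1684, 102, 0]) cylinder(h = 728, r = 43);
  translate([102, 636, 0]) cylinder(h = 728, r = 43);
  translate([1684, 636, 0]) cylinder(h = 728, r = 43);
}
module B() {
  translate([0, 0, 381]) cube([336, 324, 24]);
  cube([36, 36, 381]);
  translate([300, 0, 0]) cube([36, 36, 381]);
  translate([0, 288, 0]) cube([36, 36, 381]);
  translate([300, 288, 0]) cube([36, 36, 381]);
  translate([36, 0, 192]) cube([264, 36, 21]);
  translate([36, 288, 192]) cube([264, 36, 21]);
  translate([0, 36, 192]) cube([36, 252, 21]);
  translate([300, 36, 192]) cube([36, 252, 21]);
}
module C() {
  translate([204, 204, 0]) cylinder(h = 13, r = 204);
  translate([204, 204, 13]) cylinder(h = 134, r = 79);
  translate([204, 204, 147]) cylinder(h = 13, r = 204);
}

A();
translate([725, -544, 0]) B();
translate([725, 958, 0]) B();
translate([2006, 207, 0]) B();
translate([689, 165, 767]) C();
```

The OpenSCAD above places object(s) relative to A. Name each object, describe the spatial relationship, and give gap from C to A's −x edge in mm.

A is a table. B is a stool. C is a spool. Three stools sit around the table at the −y, +y, +x sides. The spool is on top of the table, centred. The gap from the spool to the table's −x edge is 689 mm.

The spool's min-x is at 689; the table's min-x is 0; gap = 689 mm.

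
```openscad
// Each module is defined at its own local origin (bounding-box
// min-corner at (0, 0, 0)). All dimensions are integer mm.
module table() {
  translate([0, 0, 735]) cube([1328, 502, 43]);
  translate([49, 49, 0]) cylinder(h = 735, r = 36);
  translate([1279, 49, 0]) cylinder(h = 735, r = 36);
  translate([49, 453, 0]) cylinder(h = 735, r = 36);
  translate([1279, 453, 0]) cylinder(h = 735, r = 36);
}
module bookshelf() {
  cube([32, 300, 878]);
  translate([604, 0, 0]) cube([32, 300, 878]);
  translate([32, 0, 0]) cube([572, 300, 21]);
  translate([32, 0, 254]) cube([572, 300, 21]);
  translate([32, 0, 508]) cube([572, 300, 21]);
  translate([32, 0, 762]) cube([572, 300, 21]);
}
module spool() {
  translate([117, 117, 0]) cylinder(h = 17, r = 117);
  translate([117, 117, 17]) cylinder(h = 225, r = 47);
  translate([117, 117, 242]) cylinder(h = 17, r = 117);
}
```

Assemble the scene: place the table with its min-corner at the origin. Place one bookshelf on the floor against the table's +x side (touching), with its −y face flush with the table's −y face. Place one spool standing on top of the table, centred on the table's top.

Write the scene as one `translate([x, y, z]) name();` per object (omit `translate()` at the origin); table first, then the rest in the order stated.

table();
translate([1328, 0, 0]) bookshelf();
translate([547, 134, 778]) spool();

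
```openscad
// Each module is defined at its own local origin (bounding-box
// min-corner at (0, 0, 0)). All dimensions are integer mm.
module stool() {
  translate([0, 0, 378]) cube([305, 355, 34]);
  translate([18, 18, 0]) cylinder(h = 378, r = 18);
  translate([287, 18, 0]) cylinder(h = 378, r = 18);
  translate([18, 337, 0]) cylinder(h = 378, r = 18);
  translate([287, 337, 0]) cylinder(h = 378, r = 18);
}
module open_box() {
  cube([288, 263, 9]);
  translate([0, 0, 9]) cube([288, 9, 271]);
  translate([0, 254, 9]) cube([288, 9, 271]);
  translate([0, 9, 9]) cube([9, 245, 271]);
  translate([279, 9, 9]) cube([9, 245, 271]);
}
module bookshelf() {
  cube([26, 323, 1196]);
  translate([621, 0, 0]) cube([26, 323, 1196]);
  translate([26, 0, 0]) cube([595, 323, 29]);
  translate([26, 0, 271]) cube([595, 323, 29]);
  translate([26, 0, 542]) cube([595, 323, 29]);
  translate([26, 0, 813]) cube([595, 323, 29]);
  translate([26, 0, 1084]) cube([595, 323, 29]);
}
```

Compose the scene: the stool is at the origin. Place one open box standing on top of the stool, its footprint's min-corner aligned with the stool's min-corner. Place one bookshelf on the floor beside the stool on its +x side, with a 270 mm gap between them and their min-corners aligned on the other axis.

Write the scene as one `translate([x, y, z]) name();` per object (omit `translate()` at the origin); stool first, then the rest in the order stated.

stool();
translate([0, 0, 412]) open_box();
translate([575, 0, 0]) bookshelf();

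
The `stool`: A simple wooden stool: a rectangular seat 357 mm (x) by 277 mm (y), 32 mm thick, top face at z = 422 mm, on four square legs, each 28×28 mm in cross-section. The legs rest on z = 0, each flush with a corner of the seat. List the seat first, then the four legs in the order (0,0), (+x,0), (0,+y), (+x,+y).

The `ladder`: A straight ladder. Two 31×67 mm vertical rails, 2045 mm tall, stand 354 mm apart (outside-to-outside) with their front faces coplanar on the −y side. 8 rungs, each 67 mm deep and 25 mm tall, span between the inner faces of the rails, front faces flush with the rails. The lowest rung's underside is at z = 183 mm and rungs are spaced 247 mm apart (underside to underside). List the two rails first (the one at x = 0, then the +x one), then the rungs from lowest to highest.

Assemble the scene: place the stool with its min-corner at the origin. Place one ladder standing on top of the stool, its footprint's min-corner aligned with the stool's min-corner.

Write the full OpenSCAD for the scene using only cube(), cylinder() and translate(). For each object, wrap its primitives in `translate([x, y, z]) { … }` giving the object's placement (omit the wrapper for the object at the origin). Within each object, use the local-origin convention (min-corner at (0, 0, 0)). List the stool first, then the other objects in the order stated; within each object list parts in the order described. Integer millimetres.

translate([0, 0, 390]) cube([357, 277, 32]);
cube([28, 28, 390]);
translate([329, 0, 0]) cube([28, 28, 390]);
translate([0, 249, 0]) cube([28, 28, 390]);
translate([329, 249, 0]) cube([28, 28, 390]);
translate([0, 0, 422]) {
  cube([31, 67, 2045]);
  translate([323, 0, 0]) cube([31, 67, 2045]);
  translate([31, 0, 183]) cube([292, 67, 25]);
  translate([31, 0, 430]) cube([292, 67, 25]);
  translate([31, 0, 677]) cube([292, 67, 25]);
  translate([31, 0, 924]) cube([292, 67, 25]);
  translate([31, 0, 1171]) cube([292, 67, 25]);
  translate([31, 0, 1418]) cube([292, 67, 25]);
  translate([31, 0, 1665]) cube([292, 67, 25]);
  translate([31, 0, 1912]) cube([292, 67, 25]);
}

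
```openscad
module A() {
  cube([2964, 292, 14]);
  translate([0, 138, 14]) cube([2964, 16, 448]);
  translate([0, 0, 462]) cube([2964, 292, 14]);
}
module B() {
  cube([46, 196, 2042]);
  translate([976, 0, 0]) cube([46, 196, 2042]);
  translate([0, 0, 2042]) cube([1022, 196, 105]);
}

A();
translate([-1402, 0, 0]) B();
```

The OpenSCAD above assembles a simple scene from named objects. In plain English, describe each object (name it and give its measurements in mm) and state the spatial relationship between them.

A is an I-beam lying along x, 2964 mm long. Overall section height 476 mm. Two flanges 292 mm wide (y) and 14 mm thick, one on the floor and one at the top; a web 16 mm thick runs between them, centred on the flange width.

B is a door frame. The clear opening is 930 mm wide and 2042 mm high. Two 46 mm wide jambs, 196 mm deep, stand either side of the opening from the floor to the top of the opening. A 105 mm thick head sits across the top of both jambs, spanning the full outside width of the frame.

The door frame is on the floor beside the I-beam on its −x side.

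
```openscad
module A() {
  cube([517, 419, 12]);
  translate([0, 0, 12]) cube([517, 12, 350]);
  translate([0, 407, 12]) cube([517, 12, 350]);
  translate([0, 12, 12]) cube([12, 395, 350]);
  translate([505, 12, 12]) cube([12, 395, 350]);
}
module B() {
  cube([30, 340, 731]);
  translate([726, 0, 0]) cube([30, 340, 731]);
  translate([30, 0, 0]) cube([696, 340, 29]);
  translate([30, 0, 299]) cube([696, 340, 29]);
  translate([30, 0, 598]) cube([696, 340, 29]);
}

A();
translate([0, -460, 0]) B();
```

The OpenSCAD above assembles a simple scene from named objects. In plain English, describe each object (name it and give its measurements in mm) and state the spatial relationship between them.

A is an open storage box with external size 517×419×362 mm and wall thickness 12 mm (the base is also 12 mm thick). The base covers the whole footprint; the four walls stand on the base, with the y-facing walls full-width and the x-facing walls fitting between their inner faces.

B is a bookshelf 756 mm wide overall, 340 mm deep and 731 mm tall. The two sides are 30 mm thick vertical panels. 3 horizontal shelves of 29 mm thickness span between the inner faces of the sides; the lowest shelf sits on the floor and shelves are stacked with a clear vertical gap of 270 mm between each pair.

The bookshelf is on the floor beside the open box on its −y side.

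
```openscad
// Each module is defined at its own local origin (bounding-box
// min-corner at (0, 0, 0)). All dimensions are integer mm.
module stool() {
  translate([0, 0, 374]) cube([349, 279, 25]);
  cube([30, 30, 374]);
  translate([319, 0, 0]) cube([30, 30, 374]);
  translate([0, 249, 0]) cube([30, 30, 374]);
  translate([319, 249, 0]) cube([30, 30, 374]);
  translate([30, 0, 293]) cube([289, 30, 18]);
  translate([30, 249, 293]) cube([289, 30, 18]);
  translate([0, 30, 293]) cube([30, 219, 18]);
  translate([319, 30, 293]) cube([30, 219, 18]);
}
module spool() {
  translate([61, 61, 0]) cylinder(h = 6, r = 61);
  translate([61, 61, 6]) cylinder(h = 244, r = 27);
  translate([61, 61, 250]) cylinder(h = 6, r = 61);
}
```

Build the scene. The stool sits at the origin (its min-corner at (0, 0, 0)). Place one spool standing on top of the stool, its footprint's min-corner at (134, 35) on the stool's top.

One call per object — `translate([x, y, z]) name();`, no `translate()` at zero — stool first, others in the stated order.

stool();
translate([134, 35, 399]) spool();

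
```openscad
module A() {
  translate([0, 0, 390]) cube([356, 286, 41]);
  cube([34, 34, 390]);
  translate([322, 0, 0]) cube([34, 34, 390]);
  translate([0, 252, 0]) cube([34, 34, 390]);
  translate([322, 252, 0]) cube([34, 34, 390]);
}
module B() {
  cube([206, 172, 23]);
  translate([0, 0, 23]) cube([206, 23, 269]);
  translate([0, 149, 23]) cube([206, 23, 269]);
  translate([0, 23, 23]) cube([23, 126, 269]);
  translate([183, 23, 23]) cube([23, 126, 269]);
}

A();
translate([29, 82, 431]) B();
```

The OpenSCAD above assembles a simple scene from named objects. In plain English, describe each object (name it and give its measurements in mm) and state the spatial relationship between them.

A is a simple wooden stool: a rectangular seat 356 mm (x) by 286 mm (y), 41 mm thick, top face at z = 431 mm, on four square legs, each 34×34 mm in cross-section. The legs rest on z = 0, each flush with a corner of the seat.

B is an open-topped rectangular box: outside dimensions 206×172×292 mm, with a uniform wall and base thickness of 23 mm. The base is a full 206×172 slab on the floor; four walls sit on top of the base. The front and back walls (the −y and +y sides) span the full width; the two side walls fit between them.

The open box is on top of the stool.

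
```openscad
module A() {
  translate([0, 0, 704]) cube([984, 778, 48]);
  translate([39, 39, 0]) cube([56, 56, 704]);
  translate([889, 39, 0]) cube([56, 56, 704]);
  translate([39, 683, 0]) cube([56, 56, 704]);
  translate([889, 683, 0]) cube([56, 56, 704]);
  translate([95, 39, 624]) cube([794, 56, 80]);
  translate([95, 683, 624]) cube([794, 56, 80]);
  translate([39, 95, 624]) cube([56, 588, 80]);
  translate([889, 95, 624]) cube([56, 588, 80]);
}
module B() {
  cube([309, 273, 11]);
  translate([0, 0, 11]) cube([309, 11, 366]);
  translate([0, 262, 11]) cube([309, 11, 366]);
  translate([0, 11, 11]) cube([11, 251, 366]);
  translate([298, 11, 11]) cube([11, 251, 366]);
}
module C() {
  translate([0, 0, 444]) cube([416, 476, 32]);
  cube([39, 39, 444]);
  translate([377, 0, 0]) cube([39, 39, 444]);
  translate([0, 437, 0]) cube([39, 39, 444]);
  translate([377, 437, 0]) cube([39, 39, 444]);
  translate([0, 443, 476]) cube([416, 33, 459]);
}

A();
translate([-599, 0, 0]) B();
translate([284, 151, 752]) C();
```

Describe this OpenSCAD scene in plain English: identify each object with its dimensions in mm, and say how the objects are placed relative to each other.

A is a rectangular dining table. The top is 984×778×48 mm with its upper surface at z = 752 mm. It stands on four 56×56 mm square legs, each inset 39 mm from the nearest pair of top edges, running from the floor to the underside of the top. Four apron rails, 56 mm thick and 80 mm tall, run between adjacent legs with their top edges flush with the underside of the top and their outer faces flush with the legs' outer faces.

B is an open storage box with external size 309×273×377 mm and wall thickness 11 mm (the base is also 11 mm thick). The base covers the whole footprint; the four walls stand on the base, with the y-facing walls full-width and the x-facing walls fitting between their inner faces.

C is a chair. The seat is a 416×476×32 mm slab with its top at z = 476 mm, on four 39×39 mm corner legs (flush with the seat edges, standing on z = 0). A flat backrest 33 mm thick, 459 mm tall, spans the full seat width and rises from the seat top along its +y edge, rear face flush with the rear of the seat.

The open box is on the floor beside the table on its −x side. The chair is on top of the table, centred.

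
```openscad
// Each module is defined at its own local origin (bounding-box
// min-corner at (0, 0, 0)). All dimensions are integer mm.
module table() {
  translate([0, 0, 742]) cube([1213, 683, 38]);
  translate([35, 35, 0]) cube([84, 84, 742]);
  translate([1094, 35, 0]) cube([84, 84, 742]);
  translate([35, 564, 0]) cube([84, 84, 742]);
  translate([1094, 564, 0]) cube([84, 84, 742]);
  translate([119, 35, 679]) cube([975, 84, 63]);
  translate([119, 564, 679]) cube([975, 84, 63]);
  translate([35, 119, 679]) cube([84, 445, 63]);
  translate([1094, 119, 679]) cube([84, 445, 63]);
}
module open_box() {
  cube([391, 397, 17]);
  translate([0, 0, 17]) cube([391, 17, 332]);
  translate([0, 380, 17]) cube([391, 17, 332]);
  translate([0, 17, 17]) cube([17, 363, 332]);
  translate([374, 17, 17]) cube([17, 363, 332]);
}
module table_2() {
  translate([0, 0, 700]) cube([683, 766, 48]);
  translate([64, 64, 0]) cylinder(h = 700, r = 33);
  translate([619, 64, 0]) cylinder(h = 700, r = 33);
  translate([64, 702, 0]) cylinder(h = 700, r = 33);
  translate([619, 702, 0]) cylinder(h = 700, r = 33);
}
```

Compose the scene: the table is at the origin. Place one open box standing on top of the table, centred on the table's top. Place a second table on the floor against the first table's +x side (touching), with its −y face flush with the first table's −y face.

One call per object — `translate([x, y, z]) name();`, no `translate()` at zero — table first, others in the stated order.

table();
translate([411, 143, 780]) open_box();
translate([1213, 0, 0]) table_2();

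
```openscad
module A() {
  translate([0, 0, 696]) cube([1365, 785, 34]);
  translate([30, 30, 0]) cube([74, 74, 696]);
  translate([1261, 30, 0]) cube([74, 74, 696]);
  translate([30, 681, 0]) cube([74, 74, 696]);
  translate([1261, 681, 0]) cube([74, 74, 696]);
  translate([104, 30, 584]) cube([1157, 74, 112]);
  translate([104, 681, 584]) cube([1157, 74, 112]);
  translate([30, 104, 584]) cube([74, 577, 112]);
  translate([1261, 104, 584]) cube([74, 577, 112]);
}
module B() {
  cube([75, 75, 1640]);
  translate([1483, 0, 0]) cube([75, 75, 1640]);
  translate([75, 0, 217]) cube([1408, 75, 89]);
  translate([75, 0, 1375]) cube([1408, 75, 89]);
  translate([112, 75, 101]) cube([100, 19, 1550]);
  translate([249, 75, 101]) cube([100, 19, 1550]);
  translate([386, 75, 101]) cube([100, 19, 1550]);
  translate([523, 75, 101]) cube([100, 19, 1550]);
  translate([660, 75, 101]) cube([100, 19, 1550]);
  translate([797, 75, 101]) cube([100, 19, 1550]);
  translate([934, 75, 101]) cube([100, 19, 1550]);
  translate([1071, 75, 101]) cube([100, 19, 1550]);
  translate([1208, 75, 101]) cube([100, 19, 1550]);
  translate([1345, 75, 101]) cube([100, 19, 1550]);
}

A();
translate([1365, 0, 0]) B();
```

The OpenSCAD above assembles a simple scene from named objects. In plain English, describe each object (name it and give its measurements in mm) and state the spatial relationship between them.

A is a table with a 1365×785 mm rectangular top, 34 mm thick, top surface at z = 730 mm, supported by four 74×74 mm square legs, each inset 30 mm from the nearest pair of top edges, running from the floor. Four apron rails, 74 mm thick and 112 mm tall, run between adjacent legs with their top edges flush with the underside of the top and their outer faces flush with the legs' outer faces.

B is a fence section. Two 75×75 mm posts, 1640 mm tall, stand on the floor with a clear span of 1408 mm between their inner faces. Two horizontal rails of 75×89 mm section span the gap between the posts with their undersides at z = 217 mm and z = 1375 mm, flush with the posts' −y face. 10 pickets, each 100 mm wide, 19 mm thick and 1550 mm tall, are fixed to the +y face of the rails with their bottoms at z = 101 mm, evenly spaced across the span with equal gaps (rounded down to the nearest mm) at the −x end and between each pair — any rounding remainder accumulates at the +x end.

The fence section is against the table's +x side, with their −y faces flush.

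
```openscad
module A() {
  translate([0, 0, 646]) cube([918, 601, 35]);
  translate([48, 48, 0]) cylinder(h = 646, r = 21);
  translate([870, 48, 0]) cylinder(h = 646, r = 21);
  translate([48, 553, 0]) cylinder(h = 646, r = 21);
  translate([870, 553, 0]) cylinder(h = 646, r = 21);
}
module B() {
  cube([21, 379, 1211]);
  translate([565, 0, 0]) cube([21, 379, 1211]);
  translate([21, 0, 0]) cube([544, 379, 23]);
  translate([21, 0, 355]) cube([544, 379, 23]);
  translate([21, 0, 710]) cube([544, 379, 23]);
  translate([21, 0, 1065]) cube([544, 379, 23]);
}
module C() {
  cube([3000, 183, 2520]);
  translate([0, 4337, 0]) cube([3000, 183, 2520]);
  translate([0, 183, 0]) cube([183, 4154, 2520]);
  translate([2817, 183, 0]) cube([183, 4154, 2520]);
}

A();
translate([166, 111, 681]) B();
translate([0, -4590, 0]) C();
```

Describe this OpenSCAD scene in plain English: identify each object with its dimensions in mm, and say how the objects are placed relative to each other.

A is a table: top 918 mm (x) × 601 mm (y), 35 mm thick, upper face at z = 681 mm, on four round legs of 42 mm diameter, each leg's bounding box inset 27 mm from the nearest pair of top edges, running from z = 0 to the bottom of the top.

B is a bookshelf 586 mm wide overall, 379 mm deep and 1211 mm tall. The two sides are 21 mm thick vertical panels. 4 horizontal shelves of 23 mm thickness span between the inner faces of the sides; the lowest shelf sits on the floor and shelves are stacked with a clear vertical gap of 332 mm between each pair.

C is a box-shaped house frame (walls only): outside footprint 3000×4520 mm, wall height 2520 mm, wall thickness 183 mm. The two y-facing walls run the full x-width; the two x-facing walls fit between the inner faces of the y-facing walls.

The bookshelf is on top of the table, centred. The house frame is on the floor beside the table on its −y side.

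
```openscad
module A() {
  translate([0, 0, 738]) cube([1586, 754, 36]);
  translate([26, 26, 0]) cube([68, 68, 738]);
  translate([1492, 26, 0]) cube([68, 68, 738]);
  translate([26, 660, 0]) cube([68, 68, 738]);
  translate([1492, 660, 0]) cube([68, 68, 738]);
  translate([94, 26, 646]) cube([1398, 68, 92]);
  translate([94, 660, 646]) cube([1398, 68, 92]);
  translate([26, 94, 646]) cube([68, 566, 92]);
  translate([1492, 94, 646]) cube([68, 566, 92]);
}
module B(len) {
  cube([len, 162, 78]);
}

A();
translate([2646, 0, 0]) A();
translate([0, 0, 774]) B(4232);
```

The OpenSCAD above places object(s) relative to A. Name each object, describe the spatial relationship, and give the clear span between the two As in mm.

A is a table. B is a beam. A beam spans the tops of two tables. The clear span between the two tables is 1060 mm.

Second table starts at x = 2646; first ends at x = 1586; clear span = 2646 − 1586 = 1060 mm.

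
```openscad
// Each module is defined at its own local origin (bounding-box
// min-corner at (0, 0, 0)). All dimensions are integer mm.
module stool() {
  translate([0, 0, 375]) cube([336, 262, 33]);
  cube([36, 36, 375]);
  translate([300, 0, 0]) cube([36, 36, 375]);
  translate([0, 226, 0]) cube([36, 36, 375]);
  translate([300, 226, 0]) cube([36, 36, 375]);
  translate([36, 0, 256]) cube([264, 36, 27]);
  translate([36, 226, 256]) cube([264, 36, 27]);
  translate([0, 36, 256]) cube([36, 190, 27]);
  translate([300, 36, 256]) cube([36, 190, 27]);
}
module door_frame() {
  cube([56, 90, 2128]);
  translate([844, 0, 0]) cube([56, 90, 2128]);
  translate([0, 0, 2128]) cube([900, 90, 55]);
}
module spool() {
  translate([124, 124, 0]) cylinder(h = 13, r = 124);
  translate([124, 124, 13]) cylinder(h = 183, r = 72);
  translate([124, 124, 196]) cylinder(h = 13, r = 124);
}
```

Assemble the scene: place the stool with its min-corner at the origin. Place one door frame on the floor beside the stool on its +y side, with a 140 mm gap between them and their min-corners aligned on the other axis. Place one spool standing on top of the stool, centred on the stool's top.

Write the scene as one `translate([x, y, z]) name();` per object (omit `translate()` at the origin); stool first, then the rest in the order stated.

stool();
translate([0, 402, 0]) door_frame();
translate([44, 7, 408]) spool();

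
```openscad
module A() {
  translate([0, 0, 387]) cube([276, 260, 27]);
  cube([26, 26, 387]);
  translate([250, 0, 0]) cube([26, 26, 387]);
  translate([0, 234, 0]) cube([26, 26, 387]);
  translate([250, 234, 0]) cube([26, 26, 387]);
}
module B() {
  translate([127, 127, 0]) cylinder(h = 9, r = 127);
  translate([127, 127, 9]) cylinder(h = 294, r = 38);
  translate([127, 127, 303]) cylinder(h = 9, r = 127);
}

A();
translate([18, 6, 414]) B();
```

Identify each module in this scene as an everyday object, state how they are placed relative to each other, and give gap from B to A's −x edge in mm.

A is a stool. B is a spool. The spool is on top of the stool. The gap from the spool to the stool's −x edge is 18 mm.

The spool's min-x is at 18; the stool's min-x is 0; gap = 18 mm.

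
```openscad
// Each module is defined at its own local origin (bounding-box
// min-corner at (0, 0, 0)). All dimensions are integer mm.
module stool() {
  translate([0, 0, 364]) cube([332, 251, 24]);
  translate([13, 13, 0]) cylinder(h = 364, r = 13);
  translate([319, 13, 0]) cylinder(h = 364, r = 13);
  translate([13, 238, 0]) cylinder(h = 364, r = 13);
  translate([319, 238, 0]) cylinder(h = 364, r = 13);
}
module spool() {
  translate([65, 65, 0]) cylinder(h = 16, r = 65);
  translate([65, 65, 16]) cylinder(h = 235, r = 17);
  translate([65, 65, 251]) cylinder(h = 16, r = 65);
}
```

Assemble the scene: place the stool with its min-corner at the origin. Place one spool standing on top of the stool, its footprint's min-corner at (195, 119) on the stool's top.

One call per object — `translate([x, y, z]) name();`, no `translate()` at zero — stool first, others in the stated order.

stool();
translate([195, 119, 388]) spool();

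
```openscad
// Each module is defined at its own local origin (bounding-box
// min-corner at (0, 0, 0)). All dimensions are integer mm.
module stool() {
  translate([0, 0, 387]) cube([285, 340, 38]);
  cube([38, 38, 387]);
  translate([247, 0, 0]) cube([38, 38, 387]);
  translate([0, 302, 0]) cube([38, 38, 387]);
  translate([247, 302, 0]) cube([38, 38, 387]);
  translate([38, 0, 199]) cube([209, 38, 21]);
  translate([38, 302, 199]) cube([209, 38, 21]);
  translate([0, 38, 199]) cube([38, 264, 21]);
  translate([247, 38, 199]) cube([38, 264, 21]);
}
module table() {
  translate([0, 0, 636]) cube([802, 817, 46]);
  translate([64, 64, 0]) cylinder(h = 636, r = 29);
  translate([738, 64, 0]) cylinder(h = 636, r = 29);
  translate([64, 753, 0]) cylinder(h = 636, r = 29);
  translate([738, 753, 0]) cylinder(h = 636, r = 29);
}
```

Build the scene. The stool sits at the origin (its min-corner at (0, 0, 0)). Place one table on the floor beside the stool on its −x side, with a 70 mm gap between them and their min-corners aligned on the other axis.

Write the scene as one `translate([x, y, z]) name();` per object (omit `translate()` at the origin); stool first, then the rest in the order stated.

stool();
translate([-872, 0, 0]) table();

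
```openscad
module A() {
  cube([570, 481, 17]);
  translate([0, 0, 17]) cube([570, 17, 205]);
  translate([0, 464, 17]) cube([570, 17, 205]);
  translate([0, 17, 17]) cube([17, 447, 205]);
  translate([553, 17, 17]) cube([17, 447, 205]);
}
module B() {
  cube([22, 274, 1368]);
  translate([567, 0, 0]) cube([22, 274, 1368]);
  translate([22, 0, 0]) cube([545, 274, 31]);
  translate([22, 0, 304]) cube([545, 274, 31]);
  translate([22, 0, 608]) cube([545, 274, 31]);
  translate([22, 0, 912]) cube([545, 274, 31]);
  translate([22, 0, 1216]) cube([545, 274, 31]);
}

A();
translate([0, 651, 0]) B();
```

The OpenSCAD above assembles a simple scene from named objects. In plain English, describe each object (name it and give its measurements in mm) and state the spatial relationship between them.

A is an open-topped rectangular box: outside dimensions 570×481×222 mm, with a uniform wall and base thickness of 17 mm. The base is a full 570×481 slab on the floor; four walls sit on top of the base. The front and back walls (the −y and +y sides) span the full width; the two side walls fit between them.

B is an open bookshelf. Two side panels, each 22 mm thick, 274 mm deep and 1368 mm tall, stand 589 mm apart (outside-to-outside). Between them sit 5 shelves, each 31 mm thick and 274 mm deep, spanning the full gap between the sides. The bottom shelf rests on the floor (its underside at z = 0) and the clear gap between one shelf's top and the next shelf's underside is 273 mm.

The bookshelf is on the floor beside the open box on its +y side.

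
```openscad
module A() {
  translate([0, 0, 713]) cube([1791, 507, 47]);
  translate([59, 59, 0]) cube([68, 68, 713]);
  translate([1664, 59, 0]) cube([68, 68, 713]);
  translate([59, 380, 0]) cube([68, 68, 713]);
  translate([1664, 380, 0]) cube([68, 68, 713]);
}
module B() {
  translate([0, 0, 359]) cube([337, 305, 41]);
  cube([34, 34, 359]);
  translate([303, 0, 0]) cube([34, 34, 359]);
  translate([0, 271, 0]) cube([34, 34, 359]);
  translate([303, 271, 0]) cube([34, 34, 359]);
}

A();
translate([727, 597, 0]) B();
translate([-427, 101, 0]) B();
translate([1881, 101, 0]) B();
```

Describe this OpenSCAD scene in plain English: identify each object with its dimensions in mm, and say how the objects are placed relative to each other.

A is a table with a 1791×507 mm rectangular top, 47 mm thick, top surface at z = 760 mm, supported by four 68×68 mm square legs, each inset 59 mm from the nearest pair of top edges, running from the floor.

B is a four-legged stool. The seat is a 337×305×41 mm slab whose top surface is at z = 400 mm; four square legs, each 34×34 mm in cross-section, run from the floor (z = 0) to the underside of the seat, each flush with a corner of the seat.

Three stools sit around the table at the +y, −x, +x sides.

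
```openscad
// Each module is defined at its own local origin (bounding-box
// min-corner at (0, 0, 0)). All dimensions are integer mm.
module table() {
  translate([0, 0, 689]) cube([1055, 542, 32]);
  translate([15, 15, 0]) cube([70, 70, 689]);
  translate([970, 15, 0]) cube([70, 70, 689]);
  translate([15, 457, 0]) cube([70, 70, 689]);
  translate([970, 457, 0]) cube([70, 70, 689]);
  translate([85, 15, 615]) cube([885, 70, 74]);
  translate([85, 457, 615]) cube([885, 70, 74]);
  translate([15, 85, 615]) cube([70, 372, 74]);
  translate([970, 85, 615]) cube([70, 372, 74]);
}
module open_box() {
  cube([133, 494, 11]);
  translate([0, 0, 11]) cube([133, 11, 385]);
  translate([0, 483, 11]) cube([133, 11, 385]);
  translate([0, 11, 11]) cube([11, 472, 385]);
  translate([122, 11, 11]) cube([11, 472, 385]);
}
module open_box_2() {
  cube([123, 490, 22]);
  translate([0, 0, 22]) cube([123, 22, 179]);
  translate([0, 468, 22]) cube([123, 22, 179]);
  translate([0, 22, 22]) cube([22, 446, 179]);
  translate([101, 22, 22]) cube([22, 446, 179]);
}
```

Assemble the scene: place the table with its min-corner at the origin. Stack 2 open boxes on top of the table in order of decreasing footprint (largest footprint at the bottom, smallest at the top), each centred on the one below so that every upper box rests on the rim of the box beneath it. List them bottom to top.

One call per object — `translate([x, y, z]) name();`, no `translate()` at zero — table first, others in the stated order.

table();
translate([461, 24, 721]) open_box();
translate([466, 26, 1117]) open_box_2();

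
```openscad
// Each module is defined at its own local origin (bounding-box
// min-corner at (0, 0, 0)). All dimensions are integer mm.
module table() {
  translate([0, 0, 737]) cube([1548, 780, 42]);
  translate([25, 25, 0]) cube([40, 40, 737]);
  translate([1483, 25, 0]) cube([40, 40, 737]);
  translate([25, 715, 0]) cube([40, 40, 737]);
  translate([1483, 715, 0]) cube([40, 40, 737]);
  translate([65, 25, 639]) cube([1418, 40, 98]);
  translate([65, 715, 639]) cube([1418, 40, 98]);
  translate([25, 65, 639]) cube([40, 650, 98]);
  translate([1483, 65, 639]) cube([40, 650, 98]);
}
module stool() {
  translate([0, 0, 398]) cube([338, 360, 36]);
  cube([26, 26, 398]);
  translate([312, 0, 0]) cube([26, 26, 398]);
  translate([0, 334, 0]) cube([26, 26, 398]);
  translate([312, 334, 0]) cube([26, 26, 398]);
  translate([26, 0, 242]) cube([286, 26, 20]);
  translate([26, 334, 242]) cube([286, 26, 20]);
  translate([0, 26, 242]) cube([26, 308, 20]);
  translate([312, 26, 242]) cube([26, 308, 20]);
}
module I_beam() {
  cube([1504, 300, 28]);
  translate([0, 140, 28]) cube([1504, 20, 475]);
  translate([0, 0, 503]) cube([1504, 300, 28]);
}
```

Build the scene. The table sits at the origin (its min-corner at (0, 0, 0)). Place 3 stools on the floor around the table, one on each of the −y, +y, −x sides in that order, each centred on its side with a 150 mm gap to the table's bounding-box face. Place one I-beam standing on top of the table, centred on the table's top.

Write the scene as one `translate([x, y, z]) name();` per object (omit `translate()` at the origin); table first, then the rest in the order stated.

table();
translate([605, -510, 0]) stool();
translate([605, 930, 0]) stool();
translate([-488, 210, 0]) stool();
translate([22, 240, 779]) I_beam();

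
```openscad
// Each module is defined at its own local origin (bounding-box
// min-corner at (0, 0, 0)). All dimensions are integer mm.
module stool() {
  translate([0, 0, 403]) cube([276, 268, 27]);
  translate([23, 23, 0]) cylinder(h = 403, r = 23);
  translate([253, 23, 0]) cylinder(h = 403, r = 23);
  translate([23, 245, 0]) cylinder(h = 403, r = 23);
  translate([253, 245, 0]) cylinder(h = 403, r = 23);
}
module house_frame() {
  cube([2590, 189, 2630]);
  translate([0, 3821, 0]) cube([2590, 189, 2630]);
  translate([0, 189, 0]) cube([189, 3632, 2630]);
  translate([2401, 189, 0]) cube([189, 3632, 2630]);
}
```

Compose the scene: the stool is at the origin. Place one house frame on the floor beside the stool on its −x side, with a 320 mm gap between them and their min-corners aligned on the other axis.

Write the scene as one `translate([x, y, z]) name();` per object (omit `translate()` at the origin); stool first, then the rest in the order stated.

stool();
translate([-2910, 0, 0]) house_frame();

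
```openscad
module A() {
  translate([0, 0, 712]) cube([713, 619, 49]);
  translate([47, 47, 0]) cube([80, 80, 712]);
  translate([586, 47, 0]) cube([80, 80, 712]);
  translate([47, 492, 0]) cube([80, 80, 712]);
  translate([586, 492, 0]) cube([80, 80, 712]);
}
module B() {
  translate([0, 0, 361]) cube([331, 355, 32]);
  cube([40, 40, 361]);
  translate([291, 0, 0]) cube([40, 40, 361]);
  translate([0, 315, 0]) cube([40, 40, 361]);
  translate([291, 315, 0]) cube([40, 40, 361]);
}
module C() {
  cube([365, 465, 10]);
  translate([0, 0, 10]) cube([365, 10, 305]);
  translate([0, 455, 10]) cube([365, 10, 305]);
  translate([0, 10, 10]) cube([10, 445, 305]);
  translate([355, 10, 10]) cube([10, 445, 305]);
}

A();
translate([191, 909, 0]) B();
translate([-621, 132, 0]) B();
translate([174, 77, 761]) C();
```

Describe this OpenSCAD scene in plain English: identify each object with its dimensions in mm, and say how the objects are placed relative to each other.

A is a table with a 713×619 mm rectangular top, 49 mm thick, top surface at z = 761 mm, supported by four 80×80 mm square legs, each inset 47 mm from the nearest pair of top edges, running from the floor.

B is a four-legged stool. The seat is 331×355 mm, 32 mm thick, top at z = 393 mm. It stands on four square legs, each 40×40 mm in cross-section, from z = 0 to the seat underside, each flush with a corner of the seat.

C is an open-topped rectangular box: outside dimensions 365×465×315 mm, with a uniform wall and base thickness of 10 mm. The base is a full 365×465 slab on the floor; four walls sit on top of the base. The front and back walls (the −y and +y sides) span the full width; the two side walls fit between them.

Two stools sit around the table at the +y, −x sides. The open box is on top of the table, centred.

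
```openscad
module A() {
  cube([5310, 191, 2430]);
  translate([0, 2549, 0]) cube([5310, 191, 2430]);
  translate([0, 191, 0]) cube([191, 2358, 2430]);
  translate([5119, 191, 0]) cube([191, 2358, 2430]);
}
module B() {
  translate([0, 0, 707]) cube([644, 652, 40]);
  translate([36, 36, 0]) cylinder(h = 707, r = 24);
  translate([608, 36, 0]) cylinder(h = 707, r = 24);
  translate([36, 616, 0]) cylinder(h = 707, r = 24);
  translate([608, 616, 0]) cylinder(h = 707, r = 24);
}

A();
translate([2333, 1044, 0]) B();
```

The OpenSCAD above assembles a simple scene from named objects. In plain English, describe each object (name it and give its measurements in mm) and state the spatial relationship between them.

A is the wall frame of a small rectangular building: four walls, each 2430 mm tall and 191 mm thick, enclosing a footprint 5310 mm (x) by 2740 mm (y) outside-to-outside, with no floor or roof. The front and back walls (the −y and +y sides) span the full width; the two side walls fit between them.

B is a table: top 644 mm (x) × 652 mm (y), 40 mm thick, upper face at z = 747 mm, on four round legs of 48 mm diameter, each leg's bounding box inset 12 mm from the nearest pair of top edges, running from z = 0 to the bottom of the top.

The table sits inside the house frame, centred.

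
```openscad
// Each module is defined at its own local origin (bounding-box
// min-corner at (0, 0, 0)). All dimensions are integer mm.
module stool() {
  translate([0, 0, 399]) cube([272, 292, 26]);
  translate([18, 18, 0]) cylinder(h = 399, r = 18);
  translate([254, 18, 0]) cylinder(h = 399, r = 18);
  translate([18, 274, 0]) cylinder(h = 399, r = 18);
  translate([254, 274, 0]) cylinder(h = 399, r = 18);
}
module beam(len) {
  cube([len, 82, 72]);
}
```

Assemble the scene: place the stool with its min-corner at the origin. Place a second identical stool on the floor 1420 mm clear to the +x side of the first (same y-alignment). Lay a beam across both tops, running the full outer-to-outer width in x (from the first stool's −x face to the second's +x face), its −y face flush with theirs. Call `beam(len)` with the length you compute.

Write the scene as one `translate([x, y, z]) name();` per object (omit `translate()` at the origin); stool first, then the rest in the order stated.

stool();
translate([1692, 0, 0]) stool();
translate([0, 0, 425]) beam(1964);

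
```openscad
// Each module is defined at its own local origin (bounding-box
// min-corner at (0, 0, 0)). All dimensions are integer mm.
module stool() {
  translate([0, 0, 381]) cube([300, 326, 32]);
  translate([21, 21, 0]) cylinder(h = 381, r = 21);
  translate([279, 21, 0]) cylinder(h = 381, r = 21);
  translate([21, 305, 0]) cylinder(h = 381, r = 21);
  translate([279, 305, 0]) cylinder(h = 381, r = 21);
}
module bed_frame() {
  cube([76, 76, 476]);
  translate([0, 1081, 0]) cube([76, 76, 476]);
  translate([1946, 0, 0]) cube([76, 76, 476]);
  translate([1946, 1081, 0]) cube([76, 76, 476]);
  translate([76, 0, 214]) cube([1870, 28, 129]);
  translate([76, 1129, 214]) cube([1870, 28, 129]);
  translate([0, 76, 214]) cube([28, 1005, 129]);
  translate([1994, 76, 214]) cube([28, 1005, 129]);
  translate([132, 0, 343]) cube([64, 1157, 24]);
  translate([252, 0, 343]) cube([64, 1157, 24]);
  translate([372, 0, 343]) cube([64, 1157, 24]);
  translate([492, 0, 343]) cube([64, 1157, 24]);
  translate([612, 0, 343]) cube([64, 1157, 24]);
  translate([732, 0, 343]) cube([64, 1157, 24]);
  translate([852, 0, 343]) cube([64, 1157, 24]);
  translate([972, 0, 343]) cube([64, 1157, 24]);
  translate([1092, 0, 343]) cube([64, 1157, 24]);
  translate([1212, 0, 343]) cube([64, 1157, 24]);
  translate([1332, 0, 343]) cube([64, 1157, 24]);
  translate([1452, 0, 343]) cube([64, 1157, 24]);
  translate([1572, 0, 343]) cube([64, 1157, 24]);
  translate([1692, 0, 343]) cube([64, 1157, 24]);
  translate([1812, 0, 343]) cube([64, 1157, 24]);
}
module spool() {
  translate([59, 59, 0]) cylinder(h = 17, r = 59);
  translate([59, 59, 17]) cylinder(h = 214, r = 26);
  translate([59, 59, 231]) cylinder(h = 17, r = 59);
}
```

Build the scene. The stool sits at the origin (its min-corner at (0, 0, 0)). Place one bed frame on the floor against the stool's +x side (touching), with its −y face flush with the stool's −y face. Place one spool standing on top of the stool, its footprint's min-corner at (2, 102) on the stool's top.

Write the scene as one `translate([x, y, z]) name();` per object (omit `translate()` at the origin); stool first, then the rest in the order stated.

stool();
translate([300, 0, 0]) bed_frame();
translate([2, 102, 413]) spool();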